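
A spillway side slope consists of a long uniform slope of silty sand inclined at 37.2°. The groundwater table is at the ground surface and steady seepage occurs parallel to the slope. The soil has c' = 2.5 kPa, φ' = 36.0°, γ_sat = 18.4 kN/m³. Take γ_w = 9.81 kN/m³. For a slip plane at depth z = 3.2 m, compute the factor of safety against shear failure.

FS = 0.54

With seepage parallel to the slope and the water table at the surface, the effective normal stress on the slip plane uses the buoyant unit weight γ' = γ_sat − γ_w while the driving shear stress uses γ_sat:
FS = [c' + γ' z cos²β tanφ'] / [γ_sat z sinβ cosβ]
γ' = 18.4 − 9.81 = 8.59 kN/m³
Numerator = 2.5 + 8.59·3.2·cos²37.2°·tan36.0° = 2.5 + 8.59·3.2·0.6345·0.7265 = 15.171 kPa
Denominator = 18.4·3.2·sin37.2°·cos37.2° = 18.4·3.2·0.6046·0.7965 = 28.356 kPa
FS = 15.171 / 28.356 = 0.535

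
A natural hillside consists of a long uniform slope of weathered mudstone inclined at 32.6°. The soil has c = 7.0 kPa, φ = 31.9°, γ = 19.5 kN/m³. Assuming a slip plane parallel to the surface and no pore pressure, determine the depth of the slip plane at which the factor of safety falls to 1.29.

z = 2.50 m

Setting FS = 1.29 in FS = [c + γz cos²β tanφ] / [γz sinβ cosβ] and solving for z:
z = c / [γ cosβ (FS·sinβ − cosβ·tanφ)]
  = 7.0 / [19.5·cos32.6°·(1.29·sin32.6° − cos32.6°·tan31.9°)]
  = 7.0 / [19.5·0.8425·(1.29·0.5388 − 0.8425·0.6224)]
  = 7.0 / 2.8031 = 2.497 m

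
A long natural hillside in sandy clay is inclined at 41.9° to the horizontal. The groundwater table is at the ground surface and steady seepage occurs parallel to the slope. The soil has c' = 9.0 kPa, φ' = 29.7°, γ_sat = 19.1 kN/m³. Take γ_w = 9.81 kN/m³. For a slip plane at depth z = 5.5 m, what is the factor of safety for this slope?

FS = 0.48

With seepage parallel to the slope and the water table at the surface, the effective normal stress on the slip plane uses the buoyant unit weight γ' = γ_sat − γ_w while the driving shear stress uses γ_sat:
FS = [c' + γ' z cos²β tanφ'] / [γ_sat z sinβ cosβ]
γ' = 19.1 − 9.81 = 9.29 kN/m³
Numerator = 9.0 + 9.29·5.5·cos²41.9°·tan29.7° = 9.0 + 9.29·5.5·0.5540·0.5704 = 25.146 kPa
Denominator = 19.1·5.5·sin41.9°·cos41.9° = 19.1·5.5·0.6678·0.7443 = 52.218 kPa
FS = 25.146 / 52.218 = 0.482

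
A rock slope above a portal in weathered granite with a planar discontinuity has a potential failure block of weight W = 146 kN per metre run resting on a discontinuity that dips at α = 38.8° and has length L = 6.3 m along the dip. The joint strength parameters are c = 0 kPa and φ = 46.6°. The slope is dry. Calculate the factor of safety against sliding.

Resolving the block weight along and normal to the plane and applying the Mohr–Coulomb strength on the joint:
N' = W cosα = 146·cos38.8° = 113.8 kN/m
Driving force T = W sinα = 146·sin38.8° = 91.5 kN/m
Resisting force R = c·L + N'·tanφ = 0·6.3 + 113.8·tan46.6° = 0.0 + 120.3 = 120.3 kN/m
FS = R / T = 120.3 / 91.5 = 1.315

FS = 1.32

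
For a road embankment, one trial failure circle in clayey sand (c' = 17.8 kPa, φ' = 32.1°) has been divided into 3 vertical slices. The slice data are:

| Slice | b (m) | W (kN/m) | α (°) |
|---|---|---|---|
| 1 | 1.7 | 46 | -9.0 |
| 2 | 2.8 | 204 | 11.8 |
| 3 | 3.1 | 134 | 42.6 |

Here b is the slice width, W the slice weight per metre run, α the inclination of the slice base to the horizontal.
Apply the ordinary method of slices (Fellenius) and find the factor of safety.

FS = 2.97

Ordinary method of slices: FS = Σ[c'·Δl_i + (W_i cosα_i)·tanφ'] / Σ W_i sinα_i, with Δl_i = b_i / cosα_i.
Slice 1: Δl = 1.7/cos(-9.0°) = 1.721 m; N'_1 = 46·cos(-9.0°) = 45.4; c'Δl = 30.64; W sinα = -7.2
Slice 2: Δl = 2.8/cos11.8° = 2.860 m; N'_2 = 204·cos11.8° = 199.7; c'Δl = 50.92; W sinα = 41.7
Slice 3: Δl = 3.1/cos42.6° = 4.211 m; N'_3 = 134·cos42.6° = 98.6; c'Δl = 74.96; W sinα = 90.7
Σc'Δl = 156.5 kN/m; ΣN' = 343.8 kN/m; ΣW sinα = 125.2 kN/m
Resisting = 156.5 + 343.8·tan32.1° = 156.5 + 215.6 = 372.2 kN/m
FS = 372.2 / 125.2 = 2.972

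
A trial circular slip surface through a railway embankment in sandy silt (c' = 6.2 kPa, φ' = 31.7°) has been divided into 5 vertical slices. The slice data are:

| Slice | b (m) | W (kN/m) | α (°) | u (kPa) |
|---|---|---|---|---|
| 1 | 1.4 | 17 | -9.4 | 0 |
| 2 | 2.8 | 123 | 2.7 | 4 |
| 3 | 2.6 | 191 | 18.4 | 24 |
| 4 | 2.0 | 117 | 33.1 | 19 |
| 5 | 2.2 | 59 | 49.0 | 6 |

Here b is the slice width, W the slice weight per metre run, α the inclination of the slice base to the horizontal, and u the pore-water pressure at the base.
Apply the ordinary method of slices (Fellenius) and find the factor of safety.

FS = 1.59

Ordinary method of slices: FS = Σ[c'·Δl_i + (W_i cosα_i − u_i·Δl_i)·tanφ'] / Σ W_i sinα_i, with Δl_i = b_i / cosα_i.
Slice 1: Δl = 1.4/cos(-9.4°) = 1.419 m; N'_1 = 17·cos(-9.4°) − 0·1.419 = 16.8; c'Δl = 8.80; W sinα = -2.8
Slice 2: Δl = 2.8/cos2.7° = 2.803 m; N'_2 = 123·cos2.7° − 4·2.803 = 111.7; c'Δl = 17.38; W sinα = 5.8
Slice 3: Δl = 2.6/cos18.4° = 2.740 m; N'_3 = 191·cos18.4° − 24·2.740 = 115.5; c'Δl = 16.99; W sinα = 60.3
Slice 4: Δl = 2.0/cos33.1° = 2.387 m; N'_4 = 117·cos33.1° − 19·2.387 = 52.7; c'Δl = 14.80; W sinα = 63.9
Slice 5: Δl = 2.2/cos49.0° = 3.353 m; N'_5 = 59·cos49.0° − 6·3.353 = 18.6; c'Δl = 20.79; W sinα = 44.5
Σc'Δl = 78.8 kN/m; ΣN' = 315.1 kN/m; ΣW sinα = 171.7 kN/m
Resisting = 78.8 + 315.1·tan31.7° = 78.8 + 194.6 = 273.4 kN/m
FS = 273.4 / 171.7 = 1.592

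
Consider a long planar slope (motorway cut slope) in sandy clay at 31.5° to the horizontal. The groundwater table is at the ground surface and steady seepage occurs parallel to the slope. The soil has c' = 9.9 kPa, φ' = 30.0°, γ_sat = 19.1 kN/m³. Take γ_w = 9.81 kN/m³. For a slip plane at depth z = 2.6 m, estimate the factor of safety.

FS = 0.91

With seepage parallel to the slope and the water table at the surface, the effective normal stress on the slip plane uses the buoyant unit weight γ' = γ_sat − γ_w while the driving shear stress uses γ_sat:
FS = [c' + γ' z cos²β tanφ'] / [γ_sat z sinβ cosβ]
γ' = 19.1 − 9.81 = 9.29 kN/m³
Numerator = 9.9 + 9.29·2.6·cos²31.5°·tan30.0° = 9.9 + 9.29·2.6·0.7270·0.5774 = 20.038 kPa
Denominator = 19.1·2.6·sin31.5°·cos31.5° = 19.1·2.6·0.5225·0.8526 = 22.124 kPa
FS = 20.038 / 22.124 = 0.906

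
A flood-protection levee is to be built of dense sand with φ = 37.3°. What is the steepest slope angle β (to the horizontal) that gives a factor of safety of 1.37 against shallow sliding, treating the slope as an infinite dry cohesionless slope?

β = 29.1°

For an infinite dry cohesionless slope FS = tanφ/tanβ, so tanβ = tanφ / FS.
tanβ = tan37.3° / 1.37 = 0.7618 / 1.37 = 0.5561
β = arctan(0.5561) = 29.08°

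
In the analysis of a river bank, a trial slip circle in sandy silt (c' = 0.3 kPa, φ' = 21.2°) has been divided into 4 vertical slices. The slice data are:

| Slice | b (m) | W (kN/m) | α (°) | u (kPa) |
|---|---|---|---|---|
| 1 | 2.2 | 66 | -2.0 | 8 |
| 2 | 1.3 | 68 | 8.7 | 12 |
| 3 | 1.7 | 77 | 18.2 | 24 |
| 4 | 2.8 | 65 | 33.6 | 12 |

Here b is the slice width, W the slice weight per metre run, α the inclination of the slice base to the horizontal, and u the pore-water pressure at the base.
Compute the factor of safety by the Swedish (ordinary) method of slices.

FS = 0.86

Ordinary method of slices: FS = Σ[c'·Δl_i + (W_i cosα_i − u_i·Δl_i)·tanφ'] / Σ W_i sinα_i, with Δl_i = b_i / cosα_i.
Slice 1: Δl = 2.2/cos(-2.0°) = 2.201 m; N'_1 = 66·cos(-2.0°) − 8·2.201 = 48.3; c'Δl = 0.66; W sinα = -2.3
Slice 2: Δl = 1.3/cos8.7° = 1.315 m; N'_2 = 68·cos8.7° − 12·1.315 = 51.4; c'Δl = 0.39; W sinα = 10.3
Slice 3: Δl = 1.7/cos18.2° = 1.790 m; N'_3 = 77·cos18.2° − 24·1.790 = 30.2; c'Δl = 0.54; W sinα = 24.0
Slice 4: Δl = 2.8/cos33.6° = 3.362 m; N'_4 = 65·cos33.6° − 12·3.362 = 13.8; c'Δl = 1.01; W sinα = 36.0
Σc'Δl = 2.6 kN/m; ΣN' = 143.8 kN/m; ΣW sinα = 68.0 kN/m
Resisting = 2.6 + 143.8·tan21.2° = 2.6 + 55.8 = 58.4 kN/m
FS = 58.4 / 68.0 = 0.858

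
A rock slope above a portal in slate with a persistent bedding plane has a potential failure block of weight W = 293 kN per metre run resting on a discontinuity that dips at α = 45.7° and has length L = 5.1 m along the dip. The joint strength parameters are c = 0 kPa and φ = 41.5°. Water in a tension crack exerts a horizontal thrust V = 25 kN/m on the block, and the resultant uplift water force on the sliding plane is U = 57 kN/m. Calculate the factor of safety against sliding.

Resolving the block weight along and normal to the plane and applying the Mohr–Coulomb strength on the joint:
N' = W cosα − U − V sinα = 293·cos45.7° − 57 − 25·sin45.7° = 129.7 kN/m
Driving force T = W sinα + V cosα = 293·sin45.7° + 25·cos45.7° = 227.2 kN/m
Resisting force R = c·L + N'·tanφ = 0·5.1 + 129.7·tan41.5° = 0.0 + 114.8 = 114.8 kN/m
FS = R / T = 114.8 / 227.2 = 0.505

FS = 0.51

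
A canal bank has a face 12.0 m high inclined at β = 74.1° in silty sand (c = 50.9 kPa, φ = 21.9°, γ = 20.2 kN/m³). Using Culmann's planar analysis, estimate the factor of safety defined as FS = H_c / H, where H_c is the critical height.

H_c = (4c/γ) · sinβ cosφ / [1 − cos(β − φ)]
    = (4·50.9/20.2) · sin74.1°·cos21.9° / [1 − cos52.2°]
    = 10.079 · 0.8923 / 0.3871 = 23.23 m
FS = H_c / H = 23.23 / 12.0 = 1.936

FS = 1.94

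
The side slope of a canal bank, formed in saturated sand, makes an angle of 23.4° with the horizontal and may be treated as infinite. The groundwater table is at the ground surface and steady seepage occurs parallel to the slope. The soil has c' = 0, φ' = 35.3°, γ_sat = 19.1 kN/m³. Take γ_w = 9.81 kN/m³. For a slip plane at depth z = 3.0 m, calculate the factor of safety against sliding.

FS = 0.80

With seepage parallel to the slope and the water table at the surface, the effective normal stress on the slip plane uses the buoyant unit weight γ' = γ_sat − γ_w while the driving shear stress uses γ_sat:
FS = [c' + γ' z cos²β tanφ'] / [γ_sat z sinβ cosβ]
(For c' = 0 this reduces to FS = (γ'/γ_sat)·tanφ'/tanβ.)
γ' = 19.1 − 9.81 = 9.29 kN/m³
Numerator = 0.0 + 9.29·3.0·cos²23.4°·tan35.3° = 0.0 + 9.29·3.0·0.8423·0.7080 = 16.621 kPa
Denominator = 19.1·3.0·sin23.4°·cos23.4° = 19.1·3.0·0.3971·0.9178 = 20.885 kPa
FS = 16.621 / 20.885 = 0.796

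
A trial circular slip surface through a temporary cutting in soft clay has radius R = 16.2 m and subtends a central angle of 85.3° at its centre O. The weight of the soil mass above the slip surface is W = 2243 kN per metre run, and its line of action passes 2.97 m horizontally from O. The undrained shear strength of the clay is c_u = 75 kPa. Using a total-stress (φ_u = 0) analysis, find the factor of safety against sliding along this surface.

FS = 4.40

Taking moments about the centre O, the resisting moment is provided by the undrained shear strength acting along the arc:
Arc length L_a = R·θ = 16.2·(85.3°·π/180) = 16.2·1.4888 = 24.12 m
M_R = c_u·L_a·R = 75·24.12·16.2 = 29303.4 kN·m/m
M_D = W·d = 2243·2.97 = 6661.7 kN·m/m
FS = M_R / M_D = 29303.4 / 6661.7 = 4.399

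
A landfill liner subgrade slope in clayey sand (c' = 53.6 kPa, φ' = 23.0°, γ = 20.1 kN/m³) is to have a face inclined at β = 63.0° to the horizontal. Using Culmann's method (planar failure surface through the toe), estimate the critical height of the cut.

Culmann's analysis gives the critical failure plane at α_cr = (β + φ')/2 = (63.0 + 23.0)/2 = 43.0°, and the critical height
H_c = (4c'/γ) · sinβ cosφ' / [1 − cos(β − φ')]
    = (4·53.6/20.1) · sin63.0°·cos23.0° / [1 − cos(40.0°)]
    = 10.667 · 0.8910·0.9205 / [1 − 0.7660]
    = 10.667 · 0.8202 / 0.2340
    = 37.39 m

H_c = 37.39 m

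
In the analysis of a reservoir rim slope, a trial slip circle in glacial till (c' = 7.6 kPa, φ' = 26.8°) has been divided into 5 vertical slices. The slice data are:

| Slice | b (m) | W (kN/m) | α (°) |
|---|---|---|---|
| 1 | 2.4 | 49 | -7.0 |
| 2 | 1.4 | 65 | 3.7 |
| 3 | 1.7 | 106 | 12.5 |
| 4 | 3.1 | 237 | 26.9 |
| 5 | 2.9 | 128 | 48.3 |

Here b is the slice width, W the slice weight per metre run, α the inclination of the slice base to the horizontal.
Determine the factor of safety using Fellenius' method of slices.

FS = 1.61

Ordinary method of slices: FS = Σ[c'·Δl_i + (W_i cosα_i)·tanφ'] / Σ W_i sinα_i, with Δl_i = b_i / cosα_i.
Slice 1: Δl = 2.4/cos(-7.0°) = 2.418 m; N'_1 = 49·cos(-7.0°) = 48.6; c'Δl = 18.38; W sinα = -6.0
Slice 2: Δl = 1.4/cos3.7° = 1.403 m; N'_2 = 65·cos3.7° = 64.9; c'Δl = 10.66; W sinα = 4.2
Slice 3: Δl = 1.7/cos12.5° = 1.741 m; N'_3 = 106·cos12.5° = 103.5; c'Δl = 13.23; W sinα = 22.9
Slice 4: Δl = 3.1/cos26.9° = 3.476 m; N'_4 = 237·cos26.9° = 211.4; c'Δl = 26.42; W sinα = 107.2
Slice 5: Δl = 2.9/cos48.3° = 4.359 m; N'_5 = 128·cos48.3° = 85.1; c'Δl = 33.13; W sinα = 95.6
Σc'Δl = 101.8 kN/m; ΣN' = 513.5 kN/m; ΣW sinα = 224.0 kN/m
Resisting = 101.8 + 513.5·tan26.8° = 101.8 + 259.4 = 361.2 kN/m
FS = 361.2 / 224.0 = 1.613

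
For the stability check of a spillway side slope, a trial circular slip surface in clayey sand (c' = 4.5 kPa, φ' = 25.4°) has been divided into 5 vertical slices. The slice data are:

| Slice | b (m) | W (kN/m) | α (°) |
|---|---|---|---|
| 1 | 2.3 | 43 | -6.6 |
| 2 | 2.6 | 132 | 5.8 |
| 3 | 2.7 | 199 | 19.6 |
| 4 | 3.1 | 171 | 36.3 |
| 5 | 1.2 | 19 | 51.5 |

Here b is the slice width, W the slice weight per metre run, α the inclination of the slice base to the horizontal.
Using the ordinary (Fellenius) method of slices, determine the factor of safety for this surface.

Ordinary method of slices: FS = Σ[c'·Δl_i + (W_i cosα_i)·tanφ'] / Σ W_i sinα_i, with Δl_i = b_i / cosα_i.
Slice 1: Δl = 2.3/cos(-6.6°) = 2.315 m; N'_1 = 43·cos(-6.6°) = 42.7; c'Δl = 10.42; W sinα = -4.9
Slice 2: Δl = 2.6/cos5.8° = 2.613 m; N'_2 = 132·cos5.8° = 131.3; c'Δl = 11.76; W sinα = 13.3
Slice 3: Δl = 2.7/cos19.6° = 2.866 m; N'_3 = 199·cos19.6° = 187.5; c'Δl = 12.90; W sinα = 66.8
Slice 4: Δl = 3.1/cos36.3° = 3.846 m; N'_4 = 171·cos36.3° = 137.8; c'Δl = 17.31; W sinα = 101.2
Slice 5: Δl = 1.2/cos51.5° = 1.928 m; N'_5 = 19·cos51.5° = 11.8; c'Δl = 8.67; W sinα = 14.9
Σc'Δl = 61.1 kN/m; ΣN' = 511.2 kN/m; ΣW sinα = 191.3 kN/m
Resisting = 61.1 + 511.2·tan25.4° = 61.1 + 242.7 = 303.8 kN/m
FS = 303.8 / 191.3 = 1.588

FS = 1.59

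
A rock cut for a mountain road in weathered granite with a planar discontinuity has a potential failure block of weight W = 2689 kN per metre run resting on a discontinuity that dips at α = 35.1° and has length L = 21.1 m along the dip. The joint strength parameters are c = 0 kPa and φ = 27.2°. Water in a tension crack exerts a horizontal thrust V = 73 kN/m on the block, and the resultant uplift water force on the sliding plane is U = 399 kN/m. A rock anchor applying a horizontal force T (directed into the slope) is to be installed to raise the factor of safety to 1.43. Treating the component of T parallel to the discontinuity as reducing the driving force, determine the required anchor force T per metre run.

Resolving forces along and normal to the sliding plane, with the horizontal anchor force T adding T·sinα to the effective normal force and T·cosα acting up the plane against the driving force:
FS = [cL + (W cosα − U − V sinα + T sinα) tanφ] / [W sinα + V cosα − T cosα]
Without the anchor: N' = 1759.0 kN/m, driving T_d = 1605.9 kN/m, resisting R = 0·21.1 + 1759.0·tan27.2° = 904.0 kN/m, FS = 0.56.
Setting FS = 1.43 and solving for T:
1.43·(1605.9 − T cos35.1°) = 904.0 + T sin35.1°·tan27.2°
T·(sin35.1°·tan27.2° + 1.43·cos35.1°) = 1.43·1605.9 − 904.0
T·(0.5750·0.5139 + 1.43·0.8181) = 2296.5 − 904.0 = 1392.4
T·1.4655 = 1392.4
T = 950.2 kN/m

T = 950 kN/m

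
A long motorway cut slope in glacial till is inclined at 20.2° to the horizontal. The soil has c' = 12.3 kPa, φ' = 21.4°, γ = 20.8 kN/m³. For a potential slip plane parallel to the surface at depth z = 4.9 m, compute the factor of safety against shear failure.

For an infinite slope with a slip plane parallel to the surface (no pore pressure): FS = [c' + γz cos²β tanφ'] / [γz sinβ cosβ].
γz = 20.8·4.9 = 101.92 kN/m²
Numerator = 12.3 + 101.92·cos²20.2°·tan21.4° = 12.3 + 101.92·0.8808·0.3919 = 47.480 kPa
Denominator = 101.92·sin20.2°·cos20.2° = 101.92·0.3453·0.9385 = 33.028 kPa
FS = 47.480 / 33.028 = 1.438

FS = 1.44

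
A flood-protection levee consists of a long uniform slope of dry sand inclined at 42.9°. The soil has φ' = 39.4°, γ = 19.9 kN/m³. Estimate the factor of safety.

For a dry cohesionless infinite slope the factor of safety is FS = tanφ' / tanβ.
FS = tan39.4° / tan42.9° = 0.8214 / 0.9293 = 0.884

FS = 0.88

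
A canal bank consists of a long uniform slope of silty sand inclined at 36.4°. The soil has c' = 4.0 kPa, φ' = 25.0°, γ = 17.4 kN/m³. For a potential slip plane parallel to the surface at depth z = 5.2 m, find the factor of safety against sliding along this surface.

FS = 0.73

For an infinite slope with a slip plane parallel to the surface (no pore pressure): FS = [c' + γz cos²β tanφ'] / [γz sinβ cosβ].
γz = 17.4·5.2 = 90.48 kN/m²
Numerator = 4.0 + 90.48·cos²36.4°·tan25.0° = 4.0 + 90.48·0.6479·0.4663 = 31.334 kPa
Denominator = 90.48·sin36.4°·cos36.4° = 90.48·0.5934·0.8049 = 43.217 kPa
FS = 31.334 / 43.217 = 0.725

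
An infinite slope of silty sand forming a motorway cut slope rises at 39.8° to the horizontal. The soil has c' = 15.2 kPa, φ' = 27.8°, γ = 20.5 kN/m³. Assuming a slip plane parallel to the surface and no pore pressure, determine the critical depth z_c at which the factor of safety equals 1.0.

Setting FS = 1.00 in FS = [c' + γz cos²β tanφ'] / [γz sinβ cosβ] and solving for z:
z = c' / [γ cosβ (FS·sinβ − cosβ·tanφ')]
  = 15.2 / [20.5·cos39.8°·(1.00·sin39.8° − cos39.8°·tan27.8°)]
  = 15.2 / [20.5·0.7683·(1.00·0.6401 − 0.7683·0.5272)]
  = 15.2 / 3.7018 = 4.106 m

z_c = 4.11 m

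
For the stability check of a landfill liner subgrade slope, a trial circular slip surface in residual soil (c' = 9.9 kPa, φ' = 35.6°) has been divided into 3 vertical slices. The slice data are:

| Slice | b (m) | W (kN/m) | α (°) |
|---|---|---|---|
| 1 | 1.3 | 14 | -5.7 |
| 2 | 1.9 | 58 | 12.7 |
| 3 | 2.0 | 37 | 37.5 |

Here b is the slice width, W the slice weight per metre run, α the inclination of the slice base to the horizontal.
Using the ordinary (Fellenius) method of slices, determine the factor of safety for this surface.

Ordinary method of slices: FS = Σ[c'·Δl_i + (W_i cosα_i)·tanφ'] / Σ W_i sinα_i, with Δl_i = b_i / cosα_i.
Slice 1: Δl = 1.3/cos(-5.7°) = 1.306 m; N'_1 = 14·cos(-5.7°) = 13.9; c'Δl = 12.93; W sinα = -1.4
Slice 2: Δl = 1.9/cos12.7° = 1.948 m; N'_2 = 58·cos12.7° = 56.6; c'Δl = 19.28; W sinα = 12.8
Slice 3: Δl = 2.0/cos37.5° = 2.521 m; N'_3 = 37·cos37.5° = 29.4; c'Δl = 24.96; W sinα = 22.5
Σc'Δl = 57.2 kN/m; ΣN' = 99.9 kN/m; ΣW sinα = 33.9 kN/m
Resisting = 57.2 + 99.9·tan35.6° = 57.2 + 71.5 = 128.7 kN/m
FS = 128.7 / 33.9 = 3.797

FS = 3.80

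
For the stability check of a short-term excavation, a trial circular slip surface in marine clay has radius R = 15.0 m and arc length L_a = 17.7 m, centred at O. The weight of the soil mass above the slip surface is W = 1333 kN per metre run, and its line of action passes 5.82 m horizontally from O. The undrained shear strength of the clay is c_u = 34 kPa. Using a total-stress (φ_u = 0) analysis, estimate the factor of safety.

Taking moments about the centre O, the resisting moment is provided by the undrained shear strength acting along the arc:
M_R = c_u·L_a·R = 34·17.70·15.0 = 9027.0 kN·m/m
M_D = W·d = 1333·5.82 = 7758.1 kN·m/m
FS = M_R / M_D = 9027.0 / 7758.1 = 1.164

FS = 1.16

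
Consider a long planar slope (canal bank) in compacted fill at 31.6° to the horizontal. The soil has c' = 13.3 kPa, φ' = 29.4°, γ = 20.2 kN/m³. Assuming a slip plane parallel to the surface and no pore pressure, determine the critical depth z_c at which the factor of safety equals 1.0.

z_c = 17.54 m

Setting FS = 1.00 in FS = [c' + γz cos²β tanφ'] / [γz sinβ cosβ] and solving for z:
z = c' / [γ cosβ (FS·sinβ − cosβ·tanφ')]
  = 13.3 / [20.2·cos31.6°·(1.00·sin31.6° − cos31.6°·tan29.4°)]
  = 13.3 / [20.2·0.8517·(1.00·0.5240 − 0.8517·0.5635)]
  = 13.3 / 0.7581 = 17.544 m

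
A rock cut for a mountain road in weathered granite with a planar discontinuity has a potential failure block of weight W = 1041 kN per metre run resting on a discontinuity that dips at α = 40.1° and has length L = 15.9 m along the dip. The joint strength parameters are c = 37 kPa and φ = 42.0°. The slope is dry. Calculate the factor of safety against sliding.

Resolving the block weight along and normal to the plane and applying the Mohr–Coulomb strength on the joint:
N' = W cosα = 1041·cos40.1° = 796.3 kN/m
Driving force T = W sinα = 1041·sin40.1° = 670.5 kN/m
Resisting force R = c·L + N'·tanφ = 37·15.9 + 796.3·tan42.0° = 588.3 + 717.0 = 1305.3 kN/m
FS = R / T = 1305.3 / 670.5 = 1.947

FS = 1.95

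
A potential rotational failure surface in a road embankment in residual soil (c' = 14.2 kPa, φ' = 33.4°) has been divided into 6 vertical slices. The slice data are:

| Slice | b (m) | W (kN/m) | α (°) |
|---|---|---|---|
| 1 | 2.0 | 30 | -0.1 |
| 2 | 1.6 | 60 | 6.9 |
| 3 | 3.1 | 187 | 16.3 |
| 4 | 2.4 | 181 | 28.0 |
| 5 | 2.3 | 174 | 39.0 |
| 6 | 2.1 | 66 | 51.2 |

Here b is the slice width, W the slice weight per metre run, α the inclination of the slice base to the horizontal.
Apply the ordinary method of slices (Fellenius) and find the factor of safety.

FS = 2.04

Ordinary method of slices: FS = Σ[c'·Δl_i + (W_i cosα_i)·tanφ'] / Σ W_i sinα_i, with Δl_i = b_i / cosα_i.
Slice 1: Δl = 2.0/cos(-0.1°) = 2.000 m; N'_1 = 30·cos(-0.1°) = 30.0; c'Δl = 28.40; W sinα = -0.1
Slice 2: Δl = 1.6/cos6.9° = 1.612 m; N'_2 = 60·cos6.9° = 59.6; c'Δl = 22.89; W sinα = 7.2
Slice 3: Δl = 3.1/cos16.3° = 3.230 m; N'_3 = 187·cos16.3° = 179.5; c'Δl = 45.86; W sinα = 52.5
Slice 4: Δl = 2.4/cos28.0° = 2.718 m; N'_4 = 181·cos28.0° = 159.8; c'Δl = 38.60; W sinα = 85.0
Slice 5: Δl = 2.3/cos39.0° = 2.960 m; N'_5 = 174·cos39.0° = 135.2; c'Δl = 42.03; W sinα = 109.5
Slice 6: Δl = 2.1/cos51.2° = 3.351 m; N'_6 = 66·cos51.2° = 41.4; c'Δl = 47.59; W sinα = 51.4
Σc'Δl = 225.4 kN/m; ΣN' = 605.4 kN/m; ΣW sinα = 305.6 kN/m
Resisting = 225.4 + 605.4·tan33.4° = 225.4 + 399.2 = 624.6 kN/m
FS = 624.6 / 305.6 = 2.044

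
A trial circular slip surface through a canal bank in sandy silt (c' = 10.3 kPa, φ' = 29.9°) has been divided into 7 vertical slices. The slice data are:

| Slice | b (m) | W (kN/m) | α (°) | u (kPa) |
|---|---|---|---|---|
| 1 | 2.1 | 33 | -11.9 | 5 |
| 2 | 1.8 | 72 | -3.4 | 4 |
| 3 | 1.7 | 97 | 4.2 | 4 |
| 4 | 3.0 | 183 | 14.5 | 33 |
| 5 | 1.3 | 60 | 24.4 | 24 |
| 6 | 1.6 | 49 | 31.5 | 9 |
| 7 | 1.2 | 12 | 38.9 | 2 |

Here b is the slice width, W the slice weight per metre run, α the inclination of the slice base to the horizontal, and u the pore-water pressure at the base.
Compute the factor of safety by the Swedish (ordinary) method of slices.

FS = 3.15

Ordinary method of slices: FS = Σ[c'·Δl_i + (W_i cosα_i − u_i·Δl_i)·tanφ'] / Σ W_i sinα_i, with Δl_i = b_i / cosα_i.
Slice 1: Δl = 2.1/cos(-11.9°) = 2.146 m; N'_1 = 33·cos(-11.9°) − 5·2.146 = 21.6; c'Δl = 22.11; W sinα = -6.8
Slice 2: Δl = 1.8/cos(-3.4°) = 1.803 m; N'_2 = 72·cos(-3.4°) − 4·1.803 = 64.7; c'Δl = 18.57; W sinα = -4.3
Slice 3: Δl = 1.7/cos4.2° = 1.705 m; N'_3 = 97·cos4.2° − 4·1.705 = 89.9; c'Δl = 17.56; W sinα = 7.1
Slice 4: Δl = 3.0/cos14.5° = 3.099 m; N'_4 = 183·cos14.5° − 33·3.099 = 74.9; c'Δl = 31.92; W sinα = 45.8
Slice 5: Δl = 1.3/cos24.4° = 1.427 m; N'_5 = 60·cos24.4° − 24·1.427 = 20.4; c'Δl = 14.70; W sinα = 24.8
Slice 6: Δl = 1.6/cos31.5° = 1.877 m; N'_6 = 49·cos31.5° − 9·1.877 = 24.9; c'Δl = 19.33; W sinα = 25.6
Slice 7: Δl = 1.2/cos38.9° = 1.542 m; N'_7 = 12·cos38.9° − 2·1.542 = 6.3; c'Δl = 15.88; W sinα = 7.5
Σc'Δl = 140.1 kN/m; ΣN' = 302.6 kN/m; ΣW sinα = 99.8 kN/m
Resisting = 140.1 + 302.6·tan29.9° = 140.1 + 174.0 = 314.1 kN/m
FS = 314.1 / 99.8 = 3.148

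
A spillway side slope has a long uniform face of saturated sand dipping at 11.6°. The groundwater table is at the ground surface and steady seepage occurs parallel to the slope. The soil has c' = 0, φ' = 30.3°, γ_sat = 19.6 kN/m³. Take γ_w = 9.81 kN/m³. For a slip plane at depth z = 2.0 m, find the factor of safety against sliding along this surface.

With seepage parallel to the slope and the water table at the surface, the effective normal stress on the slip plane uses the buoyant unit weight γ' = γ_sat − γ_w while the driving shear stress uses γ_sat:
FS = [c' + γ' z cos²β tanφ'] / [γ_sat z sinβ cosβ]
(For c' = 0 this reduces to FS = (γ'/γ_sat)·tanφ'/tanβ.)
γ' = 19.6 − 9.81 = 9.79 kN/m³
Numerator = 0.0 + 9.79·2.0·cos²11.6°·tan30.3° = 0.0 + 9.79·2.0·0.9596·0.5844 = 10.979 kPa
Denominator = 19.6·2.0·sin11.6°·cos11.6° = 19.6·2.0·0.2011·0.9796 = 7.721 kPa
FS = 10.979 / 7.721 = 1.422

FS = 1.42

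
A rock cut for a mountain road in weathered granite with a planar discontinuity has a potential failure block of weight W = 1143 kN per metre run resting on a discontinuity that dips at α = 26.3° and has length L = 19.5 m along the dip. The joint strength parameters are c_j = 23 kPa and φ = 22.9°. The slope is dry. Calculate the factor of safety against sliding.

Resolving the block weight along and normal to the plane and applying the Mohr–Coulomb strength on the joint:
N' = W cosα = 1143·cos26.3° = 1024.7 kN/m
Driving force T = W sinα = 1143·sin26.3° = 506.4 kN/m
Resisting force R = c_j·L + N'·tanφ = 23·19.5 + 1024.7·tan22.9° = 448.5 + 432.8 = 881.3 kN/m
FS = R / T = 881.3 / 506.4 = 1.740

FS = 1.74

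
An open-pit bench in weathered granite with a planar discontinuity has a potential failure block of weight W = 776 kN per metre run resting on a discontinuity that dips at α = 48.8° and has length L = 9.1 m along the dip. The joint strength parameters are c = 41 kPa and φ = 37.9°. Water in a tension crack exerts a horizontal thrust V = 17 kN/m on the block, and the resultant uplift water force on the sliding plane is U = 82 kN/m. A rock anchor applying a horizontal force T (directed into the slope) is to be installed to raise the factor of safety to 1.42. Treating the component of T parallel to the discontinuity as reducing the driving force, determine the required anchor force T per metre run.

Resolving forces along and normal to the sliding plane, with the horizontal anchor force T adding T·sinα to the effective normal force and T·cosα acting up the plane against the driving force:
FS = [cL + (W cosα − U − V sinα + T sinα) tanφ] / [W sinα + V cosα − T cosα]
Without the anchor: N' = 416.4 kN/m, driving T_d = 595.1 kN/m, resisting R = 41·9.1 + 416.4·tan37.9° = 697.2 kN/m, FS = 1.17.
Setting FS = 1.42 and solving for T:
1.42·(595.1 − T cos48.8°) = 697.2 + T sin48.8°·tan37.9°
T·(sin48.8°·tan37.9° + 1.42·cos48.8°) = 1.42·595.1 − 697.2
T·(0.7524·0.7785 + 1.42·0.6587) = 845.0 − 697.2 = 147.8
T·1.5211 = 147.8
T = 97.2 kN/m

T = 97 kN/m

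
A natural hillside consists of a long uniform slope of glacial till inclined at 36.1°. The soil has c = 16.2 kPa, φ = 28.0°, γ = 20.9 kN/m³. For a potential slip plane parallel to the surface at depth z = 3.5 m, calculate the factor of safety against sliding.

FS = 1.19

For an infinite slope with a slip plane parallel to the surface (no pore pressure): FS = [c + γz cos²β tanφ] / [γz sinβ cosβ].
γz = 20.9·3.5 = 73.15 kN/m²
Numerator = 16.2 + 73.15·cos²36.1°·tan28.0° = 16.2 + 73.15·0.6528·0.5317 = 41.592 kPa
Denominator = 73.15·sin36.1°·cos36.1° = 73.15·0.5892·0.8080 = 34.824 kPa
FS = 41.592 / 34.824 = 1.194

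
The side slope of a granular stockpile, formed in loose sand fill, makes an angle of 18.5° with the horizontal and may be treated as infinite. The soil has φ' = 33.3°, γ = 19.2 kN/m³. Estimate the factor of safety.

For a dry cohesionless infinite slope the factor of safety is FS = tanφ' / tanβ.
FS = tan33.3° / tan18.5° = 0.6569 / 0.3346 = 1.963

FS = 1.96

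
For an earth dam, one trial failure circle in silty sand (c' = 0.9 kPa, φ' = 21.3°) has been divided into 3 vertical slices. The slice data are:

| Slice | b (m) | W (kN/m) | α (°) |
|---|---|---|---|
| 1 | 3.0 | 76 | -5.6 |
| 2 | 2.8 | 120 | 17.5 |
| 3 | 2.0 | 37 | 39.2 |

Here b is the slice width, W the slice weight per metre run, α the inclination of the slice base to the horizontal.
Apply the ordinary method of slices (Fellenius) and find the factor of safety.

FS = 1.79

Ordinary method of slices: FS = Σ[c'·Δl_i + (W_i cosα_i)·tanφ'] / Σ W_i sinα_i, with Δl_i = b_i / cosα_i.
Slice 1: Δl = 3.0/cos(-5.6°) = 3.014 m; N'_1 = 76·cos(-5.6°) = 75.6; c'Δl = 2.71; W sinα = -7.4
Slice 2: Δl = 2.8/cos17.5° = 2.936 m; N'_2 = 120·cos17.5° = 114.4; c'Δl = 2.64; W sinα = 36.1
Slice 3: Δl = 2.0/cos39.2° = 2.581 m; N'_3 = 37·cos39.2° = 28.7; c'Δl = 2.32; W sinα = 23.4
Σc'Δl = 7.7 kN/m; ΣN' = 218.8 kN/m; ΣW sinα = 52.1 kN/m
Resisting = 7.7 + 218.8·tan21.3° = 7.7 + 85.3 = 93.0 kN/m
FS = 93.0 / 52.1 = 1.786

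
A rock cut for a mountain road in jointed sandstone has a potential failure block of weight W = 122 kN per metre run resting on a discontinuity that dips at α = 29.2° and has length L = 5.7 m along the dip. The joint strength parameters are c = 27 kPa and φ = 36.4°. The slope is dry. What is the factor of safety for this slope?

Resolving the block weight along and normal to the plane and applying the Mohr–Coulomb strength on the joint:
N' = W cosα = 122·cos29.2° = 106.5 kN/m
Driving force T = W sinα = 122·sin29.2° = 59.5 kN/m
Resisting force R = c·L + N'·tanφ = 27·5.7 + 106.5·tan36.4° = 153.9 + 78.5 = 232.4 kN/m
FS = R / T = 232.4 / 59.5 = 3.905

FS = 3.90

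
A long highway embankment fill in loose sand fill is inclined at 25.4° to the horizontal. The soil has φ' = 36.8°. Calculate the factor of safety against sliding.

For a dry cohesionless infinite slope the factor of safety is FS = tanφ' / tanβ.
FS = tan36.8° / tan25.4° = 0.7481 / 0.4748 = 1.575

FS = 1.58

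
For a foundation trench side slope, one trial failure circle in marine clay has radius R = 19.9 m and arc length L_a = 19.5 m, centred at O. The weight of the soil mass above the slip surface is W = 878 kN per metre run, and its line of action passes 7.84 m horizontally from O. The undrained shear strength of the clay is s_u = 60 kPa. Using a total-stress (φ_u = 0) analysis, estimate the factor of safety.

Taking moments about the centre O, the resisting moment is provided by the undrained shear strength acting along the arc:
M_R = s_u·L_a·R = 60·19.50·19.9 = 23283.0 kN·m/m
M_D = W·d = 878·7.84 = 6883.5 kN·m/m
FS = M_R / M_D = 23283.0 / 6883.5 = 3.382

FS = 3.38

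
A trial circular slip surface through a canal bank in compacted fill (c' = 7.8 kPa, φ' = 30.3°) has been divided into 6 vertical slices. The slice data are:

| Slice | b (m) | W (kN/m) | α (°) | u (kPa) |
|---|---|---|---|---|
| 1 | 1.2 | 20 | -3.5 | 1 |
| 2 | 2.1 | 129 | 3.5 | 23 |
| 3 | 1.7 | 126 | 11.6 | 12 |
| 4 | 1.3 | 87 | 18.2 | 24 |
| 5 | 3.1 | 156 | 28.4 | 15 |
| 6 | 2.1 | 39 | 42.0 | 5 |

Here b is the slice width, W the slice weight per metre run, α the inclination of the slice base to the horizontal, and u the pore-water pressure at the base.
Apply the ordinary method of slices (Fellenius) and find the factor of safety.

FS = 1.91

Ordinary method of slices: FS = Σ[c'·Δl_i + (W_i cosα_i − u_i·Δl_i)·tanφ'] / Σ W_i sinα_i, with Δl_i = b_i / cosα_i.
Slice 1: Δl = 1.2/cos(-3.5°) = 1.202 m; N'_1 = 20·cos(-3.5°) − 1·1.202 = 18.8; c'Δl = 9.38; W sinα = -1.2
Slice 2: Δl = 2.1/cos3.5° = 2.104 m; N'_2 = 129·cos3.5° − 23·2.104 = 80.4; c'Δl = 16.41; W sinα = 7.9
Slice 3: Δl = 1.7/cos11.6° = 1.735 m; N'_3 = 126·cos11.6° − 12·1.735 = 102.6; c'Δl = 13.54; W sinα = 25.3
Slice 4: Δl = 1.3/cos18.2° = 1.368 m; N'_4 = 87·cos18.2° − 24·1.368 = 49.8; c'Δl = 10.67; W sinα = 27.2
Slice 5: Δl = 3.1/cos28.4° = 3.524 m; N'_5 = 156·cos28.4° − 15·3.524 = 84.4; c'Δl = 27.49; W sinα = 74.2
Slice 6: Δl = 2.1/cos42.0° = 2.826 m; N'_6 = 39·cos42.0° − 5·2.826 = 14.9; c'Δl = 22.04; W sinα = 26.1
Σc'Δl = 99.5 kN/m; ΣN' = 350.8 kN/m; ΣW sinα = 159.5 kN/m
Resisting = 99.5 + 350.8·tan30.3° = 99.5 + 205.0 = 304.5 kN/m
FS = 304.5 / 159.5 = 1.910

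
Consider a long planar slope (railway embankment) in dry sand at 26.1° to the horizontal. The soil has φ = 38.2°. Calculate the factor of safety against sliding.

FS = 1.61

For a dry cohesionless infinite slope the factor of safety is FS = tanφ / tanβ.
FS = tan38.2° / tan26.1° = 0.7869 / 0.4899 = 1.606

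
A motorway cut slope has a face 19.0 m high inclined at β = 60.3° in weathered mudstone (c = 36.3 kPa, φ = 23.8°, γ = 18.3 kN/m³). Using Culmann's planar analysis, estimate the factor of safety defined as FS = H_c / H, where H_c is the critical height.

FS = 1.69

H_c = (4c/γ) · sinβ cosφ / [1 − cos(β − φ)]
    = (4·36.3/18.3) · sin60.3°·cos23.8° / [1 − cos36.5°]
    = 7.934 · 0.7948 / 0.1961 = 32.15 m
FS = H_c / H = 32.15 / 19.0 = 1.692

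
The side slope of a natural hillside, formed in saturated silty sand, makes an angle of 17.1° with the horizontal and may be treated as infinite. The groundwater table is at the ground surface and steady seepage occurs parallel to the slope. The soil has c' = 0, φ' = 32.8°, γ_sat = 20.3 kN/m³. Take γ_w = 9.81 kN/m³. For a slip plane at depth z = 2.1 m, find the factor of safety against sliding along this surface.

FS = 1.08

With seepage parallel to the slope and the water table at the surface, the effective normal stress on the slip plane uses the buoyant unit weight γ' = γ_sat − γ_w while the driving shear stress uses γ_sat:
FS = [c' + γ' z cos²β tanφ'] / [γ_sat z sinβ cosβ]
(For c' = 0 this reduces to FS = (γ'/γ_sat)·tanφ'/tanβ.)
γ' = 20.3 − 9.81 = 10.49 kN/m³
Numerator = 0.0 + 10.49·2.1·cos²17.1°·tan32.8° = 0.0 + 10.49·2.1·0.9135·0.6445 = 12.969 kPa
Denominator = 20.3·2.1·sin17.1°·cos17.1° = 20.3·2.1·0.2940·0.9558 = 11.981 kPa
FS = 12.969 / 11.981 = 1.083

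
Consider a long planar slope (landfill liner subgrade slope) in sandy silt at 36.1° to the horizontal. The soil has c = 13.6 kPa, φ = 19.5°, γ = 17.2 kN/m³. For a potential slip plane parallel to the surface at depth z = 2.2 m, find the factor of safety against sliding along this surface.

For an infinite slope with a slip plane parallel to the surface (no pore pressure): FS = [c + γz cos²β tanφ] / [γz sinβ cosβ].
γz = 17.2·2.2 = 37.84 kN/m²
Numerator = 13.6 + 37.84·cos²36.1°·tan19.5° = 13.6 + 37.84·0.6528·0.3541 = 22.348 kPa
Denominator = 37.84·sin36.1°·cos36.1° = 37.84·0.5892·0.8080 = 18.014 kPa
FS = 22.348 / 18.014 = 1.241

FS = 1.24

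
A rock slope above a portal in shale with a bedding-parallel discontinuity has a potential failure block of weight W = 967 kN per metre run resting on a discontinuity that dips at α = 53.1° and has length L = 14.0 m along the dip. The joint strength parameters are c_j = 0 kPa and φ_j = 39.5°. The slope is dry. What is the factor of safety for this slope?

FS = 0.62

Resolving the block weight along and normal to the plane and applying the Mohr–Coulomb strength on the joint:
N' = W cosα = 967·cos53.1° = 580.6 kN/m
Driving force T = W sinα = 967·sin53.1° = 773.3 kN/m
Resisting force R = c_j·L + N'·tanφ_j = 0·14.0 + 580.6·tan39.5° = 0.0 + 478.6 = 478.6 kN/m
FS = R / T = 478.6 / 773.3 = 0.619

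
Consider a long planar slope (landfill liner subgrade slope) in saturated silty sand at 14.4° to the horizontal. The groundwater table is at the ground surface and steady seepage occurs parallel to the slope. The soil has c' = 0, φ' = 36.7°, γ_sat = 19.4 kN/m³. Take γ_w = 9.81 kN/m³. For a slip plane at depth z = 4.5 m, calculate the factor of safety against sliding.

FS = 1.44

With seepage parallel to the slope and the water table at the surface, the effective normal stress on the slip plane uses the buoyant unit weight γ' = γ_sat − γ_w while the driving shear stress uses γ_sat:
FS = [c' + γ' z cos²β tanφ'] / [γ_sat z sinβ cosβ]
(For c' = 0 this reduces to FS = (γ'/γ_sat)·tanφ'/tanβ.)
γ' = 19.4 − 9.81 = 9.59 kN/m³
Numerator = 0.0 + 9.59·4.5·cos²14.4°·tan36.7° = 0.0 + 9.59·4.5·0.9382·0.7454 = 30.177 kPa
Denominator = 19.4·4.5·sin14.4°·cos14.4° = 19.4·4.5·0.2487·0.9686 = 21.029 kPa
FS = 30.177 / 21.029 = 1.435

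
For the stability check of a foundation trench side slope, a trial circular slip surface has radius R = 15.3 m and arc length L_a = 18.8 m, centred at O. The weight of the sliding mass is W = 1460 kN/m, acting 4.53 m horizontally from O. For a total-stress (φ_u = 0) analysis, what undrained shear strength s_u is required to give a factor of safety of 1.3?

s_u = 29.9 kPa

FS = s_u·L_a·R / (W·d), so s_u = FS·W·d / (L_a·R).
s_u = 1.3·1460·4.53 / (18.80·15.3) = 8597.9 / 287.64 = 29.89 kPa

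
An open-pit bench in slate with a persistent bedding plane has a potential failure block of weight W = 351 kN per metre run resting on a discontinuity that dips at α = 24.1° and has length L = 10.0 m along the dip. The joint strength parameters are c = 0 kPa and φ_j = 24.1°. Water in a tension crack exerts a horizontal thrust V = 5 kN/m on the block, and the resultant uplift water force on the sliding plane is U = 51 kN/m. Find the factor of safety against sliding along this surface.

FS = 0.81

Resolving the block weight along and normal to the plane and applying the Mohr–Coulomb strength on the joint:
N' = W cosα − U − V sinα = 351·cos24.1° − 51 − 5·sin24.1° = 267.4 kN/m
Driving force T = W sinα + V cosα = 351·sin24.1° + 5·cos24.1° = 147.9 kN/m
Resisting force R = c·L + N'·tanφ_j = 0·10.0 + 267.4·tan24.1° = 0.0 + 119.6 = 119.6 kN/m
FS = R / T = 119.6 / 147.9 = 0.809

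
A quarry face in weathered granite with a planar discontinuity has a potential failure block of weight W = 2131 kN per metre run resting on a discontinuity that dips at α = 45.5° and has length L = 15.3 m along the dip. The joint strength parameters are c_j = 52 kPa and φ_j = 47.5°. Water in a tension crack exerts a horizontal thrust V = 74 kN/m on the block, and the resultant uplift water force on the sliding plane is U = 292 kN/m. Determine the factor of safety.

FS = 1.30

Resolving the block weight along and normal to the plane and applying the Mohr–Coulomb strength on the joint:
N' = W cosα − U − V sinα = 2131·cos45.5° − 292 − 74·sin45.5° = 1148.9 kN/m
Driving force T = W sinα + V cosα = 2131·sin45.5° + 74·cos45.5° = 1571.8 kN/m
Resisting force R = c_j·L + N'·tanφ_j = 52·15.3 + 1148.9·tan47.5° = 795.6 + 1253.8 = 2049.4 kN/m
FS = R / T = 2049.4 / 1571.8 = 1.304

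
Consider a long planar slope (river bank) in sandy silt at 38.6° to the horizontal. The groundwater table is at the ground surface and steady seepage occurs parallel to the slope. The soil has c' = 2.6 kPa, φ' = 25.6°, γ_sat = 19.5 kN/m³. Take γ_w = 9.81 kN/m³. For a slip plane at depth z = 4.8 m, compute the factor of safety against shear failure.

With seepage parallel to the slope and the water table at the surface, the effective normal stress on the slip plane uses the buoyant unit weight γ' = γ_sat − γ_w while the driving shear stress uses γ_sat:
FS = [c' + γ' z cos²β tanφ'] / [γ_sat z sinβ cosβ]
γ' = 19.5 − 9.81 = 9.69 kN/m³
Numerator = 2.6 + 9.69·4.8·cos²38.6°·tan25.6° = 2.6 + 9.69·4.8·0.6108·0.4791 = 16.211 kPa
Denominator = 19.5·4.8·sin38.6°·cos38.6° = 19.5·4.8·0.6239·0.7815 = 45.637 kPa
FS = 16.211 / 45.637 = 0.355

FS = 0.36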